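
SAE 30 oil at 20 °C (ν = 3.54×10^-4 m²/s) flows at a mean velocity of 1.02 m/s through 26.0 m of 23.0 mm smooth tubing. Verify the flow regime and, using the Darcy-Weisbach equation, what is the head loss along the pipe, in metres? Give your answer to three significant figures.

Re = VD/ν = 1.02·0.02300/3.54×10^-4 = 66.3 → laminar (Re < 2300)
f = 64/Re = 0.9657
h_f = f(L/D)V²/(2g) = 0.9657·(26.0/0.02300)·1.02²/(2·9.81) = 57.89 m

h_f ≈ 57.9 m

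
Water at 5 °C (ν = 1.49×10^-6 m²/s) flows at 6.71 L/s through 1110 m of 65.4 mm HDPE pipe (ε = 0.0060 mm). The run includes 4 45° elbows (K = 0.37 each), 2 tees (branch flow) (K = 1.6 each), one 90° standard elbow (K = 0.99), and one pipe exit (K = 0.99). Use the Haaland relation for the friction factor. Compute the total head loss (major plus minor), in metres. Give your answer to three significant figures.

H_L ≈ 65.9 m

V = 4Q/(πD²) = 1.997 m/s; V²/2g = 0.2034 m
Re = 8.77×10^4, ε/D = 9.17×10^-5 → f = 0.01869 (Haaland)
Major: h_f = f(L/D)·V²/2g = 0.01869·16972·0.2034 = 64.52 m
Minor: ΣK = 6.66; h_m = ΣK·V²/2g = 1.354 m
Total H_L = 64.52 + 1.354 = 65.87 m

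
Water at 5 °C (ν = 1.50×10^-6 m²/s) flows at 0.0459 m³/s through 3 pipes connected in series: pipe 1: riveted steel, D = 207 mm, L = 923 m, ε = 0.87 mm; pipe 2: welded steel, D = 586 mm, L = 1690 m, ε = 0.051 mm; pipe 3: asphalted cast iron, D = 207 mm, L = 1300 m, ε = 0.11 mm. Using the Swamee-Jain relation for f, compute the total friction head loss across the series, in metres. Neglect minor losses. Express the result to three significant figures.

H ≈ 24.0 m

Pipe 1: V = 1.364 m/s, Re = 1.88×10^5, ε/D = 0.00420, f = 0.02958, h_1 = f(L/D)V²/2g = 12.51 m
Pipe 2: V = 0.1702 m/s, Re = 6.65×10^4, ε/D = 8.70×10^-5, f = 0.01990, h_2 = f(L/D)V²/2g = 0.08473 m
Pipe 3: V = 1.364 m/s, Re = 1.88×10^5, ε/D = 5.31×10^-4, f = 0.01920, h_3 = f(L/D)V²/2g = 11.43 m
Series → Q common, losses add: H = Σh = 24.02 m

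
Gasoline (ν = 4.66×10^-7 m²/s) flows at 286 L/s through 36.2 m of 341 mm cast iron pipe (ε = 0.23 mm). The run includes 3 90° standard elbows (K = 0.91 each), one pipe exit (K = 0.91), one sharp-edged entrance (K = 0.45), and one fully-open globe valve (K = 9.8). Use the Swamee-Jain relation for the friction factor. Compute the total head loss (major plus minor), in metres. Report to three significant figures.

H_L ≈ 7.90 m

V = 4Q/(πD²) = 3.132 m/s; V²/2g = 0.4998 m
Re = 2.29×10^6, ε/D = 6.74×10^-4 → f = 0.01812 (Swamee-Jain)
Major: h_f = f(L/D)·V²/2g = 0.01812·106.2·0.4998 = 0.9616 m
Minor: ΣK = 13.9; h_m = ΣK·V²/2g = 6.943 m
Total H_L = 0.9616 + 6.943 = 7.904 m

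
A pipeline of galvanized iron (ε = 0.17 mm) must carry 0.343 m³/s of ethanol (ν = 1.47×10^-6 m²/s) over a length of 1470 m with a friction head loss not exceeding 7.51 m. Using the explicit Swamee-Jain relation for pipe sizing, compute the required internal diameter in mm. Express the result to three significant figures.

D ≈ 509 mm

Swamee-Jain (Type III): D = 0.66·[ε^1.25·(LQ²/(gh_f))^4.75 + ν·Q^9.4·(L/(gh_f))^5.2]^0.04
LQ²/(gh_f) = 2.347; L/(gh_f) = 19.95
Term 1 = ε^1.25·(…)^4.75 = 0.00112; Term 2 = ν·Q^9.4·(…)^5.2 = 3.62×10^-4
D = 0.66·(0.00112 + 3.62×10^-4)^0.04 = 0.5086 m = 509 mm
Check: V = 1.69 m/s, Re = 5.84×10^5, f = 0.01648, h_f = 6.92 m ≈ 7.51 m ✓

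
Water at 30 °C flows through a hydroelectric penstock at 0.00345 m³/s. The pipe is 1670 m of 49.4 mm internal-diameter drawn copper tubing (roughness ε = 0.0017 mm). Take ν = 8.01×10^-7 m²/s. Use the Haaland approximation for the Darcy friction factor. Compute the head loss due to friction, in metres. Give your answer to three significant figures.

V = 4Q/(πD²) = 4·0.00345/(π·0.0494²) = 1.800 m/s
Re = VD/ν = 1.800·0.0494/8.01×10^-7 = 1.11×10^5 → turbulent
ε/D = 0.0017/49.4 = 3.44×10^-5
Haaland: f = 0.01759
h_f = f(L/D)V²/(2g) = 0.01759·(1670/0.0494)·1.800²/(2·9.81) = 98.20 m

h_f ≈ 98.2 m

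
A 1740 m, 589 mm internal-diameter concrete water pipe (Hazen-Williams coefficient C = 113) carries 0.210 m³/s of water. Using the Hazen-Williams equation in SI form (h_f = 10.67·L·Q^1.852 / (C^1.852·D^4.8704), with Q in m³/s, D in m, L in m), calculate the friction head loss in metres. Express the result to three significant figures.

h_f ≈ 2.14 m

h_f = 10.67·1740·0.210^1.852 / (113^1.852·0.589^4.8704) = 2.142 m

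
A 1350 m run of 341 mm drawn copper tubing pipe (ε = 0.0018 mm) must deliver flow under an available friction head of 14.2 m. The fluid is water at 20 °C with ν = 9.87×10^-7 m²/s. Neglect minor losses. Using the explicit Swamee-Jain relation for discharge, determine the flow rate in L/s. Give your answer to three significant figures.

Swamee-Jain (Type II): Q = -0.965·√(gD⁵h_f/L)·ln[ε/(3.7D) + √(3.17ν²L/(gD³h_f))]
√(gD⁵h_f/L) = √(9.81·0.341⁵·14.2/1350) = 0.02181
ε/(3.7D) = 1.43×10^-6; √(3.17ν²L/(gD³h_f)) = 2.75×10^-5
Q = -0.965·0.02181·ln(2.890×10^-5) = 0.2200 m³/s
Check: V = 2.41 m/s, Re = 8.32×10^5, f = 0.01209, h_f = 14.2 m ≈ 14.2 m ✓

Q ≈ 220 L/s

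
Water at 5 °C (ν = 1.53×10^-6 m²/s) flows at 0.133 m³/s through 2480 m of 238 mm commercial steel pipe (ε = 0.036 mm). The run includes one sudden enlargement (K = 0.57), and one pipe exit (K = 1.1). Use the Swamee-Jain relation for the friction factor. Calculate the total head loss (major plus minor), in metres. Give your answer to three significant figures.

H_L ≈ 72.6 m

V = 4Q/(πD²) = 2.990 m/s; V²/2g = 0.4555 m
Re = 4.65×10^5, ε/D = 1.51×10^-4 → f = 0.01514 (Swamee-Jain)
Major: h_f = f(L/D)·V²/2g = 0.01514·10420·0.4555 = 71.87 m
Minor: ΣK = 1.67; h_m = ΣK·V²/2g = 0.7607 m
Total H_L = 71.87 + 0.7607 = 72.63 m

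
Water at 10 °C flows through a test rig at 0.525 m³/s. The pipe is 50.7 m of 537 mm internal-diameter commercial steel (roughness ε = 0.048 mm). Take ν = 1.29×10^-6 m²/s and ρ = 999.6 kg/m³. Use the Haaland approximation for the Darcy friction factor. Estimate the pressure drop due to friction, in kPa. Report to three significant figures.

V = 4Q/(πD²) = 4·0.525/(π·0.537²) = 2.318 m/s
Re = VD/ν = 2.318·0.537/1.29×10^-6 = 9.65×10^5 → turbulent
ε/D = 0.048/537 = 8.94×10^-5
Haaland: f = 0.01321
h_f = f(L/D)V²/(2g) = 0.01321·(50.7/0.537)·2.318²/(2·9.81) = 0.3415 m
Δp = ρg·h_f = 999.6·9.81·0.3415 = 3.349 kPa

Δp ≈ 3.35 kPa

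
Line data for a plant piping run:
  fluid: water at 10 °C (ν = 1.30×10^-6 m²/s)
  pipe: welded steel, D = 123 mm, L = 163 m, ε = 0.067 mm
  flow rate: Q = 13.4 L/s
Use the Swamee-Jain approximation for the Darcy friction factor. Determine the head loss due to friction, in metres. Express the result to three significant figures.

h_f ≈ 1.76 m

V = 4Q/(πD²) = 4·0.0134/(π·0.123²) = 1.128 m/s
Re = VD/ν = 1.128·0.123/1.30×10^-6 = 1.07×10^5 → turbulent
ε/D = 0.067/123 = 5.45×10^-4
Swamee-Jain: f = 0.02044
h_f = f(L/D)V²/(2g) = 0.02044·(163/0.123)·1.128²/(2·9.81) = 1.756 m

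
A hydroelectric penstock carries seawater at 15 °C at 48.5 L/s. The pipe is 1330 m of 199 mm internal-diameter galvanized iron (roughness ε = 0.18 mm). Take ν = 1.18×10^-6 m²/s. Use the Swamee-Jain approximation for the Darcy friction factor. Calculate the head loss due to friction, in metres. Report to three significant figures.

V = 4Q/(πD²) = 4·0.0485/(π·0.199²) = 1.559 m/s
Re = VD/ν = 1.559·0.199/1.18×10^-6 = 2.63×10^5 → turbulent
ε/D = 0.18/199 = 9.05×10^-4
Swamee-Jain: f = 0.02048
h_f = f(L/D)V²/(2g) = 0.02048·(1330/0.199)·1.559²/(2·9.81) = 16.96 m

h_f ≈ 17.0 m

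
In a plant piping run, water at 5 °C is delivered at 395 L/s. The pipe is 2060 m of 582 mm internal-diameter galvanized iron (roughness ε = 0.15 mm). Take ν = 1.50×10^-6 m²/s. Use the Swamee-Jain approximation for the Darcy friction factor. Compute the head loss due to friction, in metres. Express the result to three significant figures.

h_f ≈ 6.31 m

V = 4Q/(πD²) = 4·0.395/(π·0.582²) = 1.485 m/s
Re = VD/ν = 1.485·0.582/1.50×10^-6 = 5.76×10^5 → turbulent
ε/D = 0.15/582 = 2.58×10^-4
Swamee-Jain: f = 0.01586
h_f = f(L/D)V²/(2g) = 0.01586·(2060/0.582)·1.485²/(2·9.81) = 6.309 m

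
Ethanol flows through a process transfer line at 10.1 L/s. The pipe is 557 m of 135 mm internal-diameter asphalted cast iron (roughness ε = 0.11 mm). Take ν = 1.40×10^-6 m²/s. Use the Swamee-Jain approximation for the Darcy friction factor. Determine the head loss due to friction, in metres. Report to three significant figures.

h_f ≈ 2.37 m

V = 4Q/(πD²) = 4·0.0101/(π·0.135²) = 0.7056 m/s
Re = VD/ν = 0.7056·0.135/1.40×10^-6 = 6.80×10^4 → turbulent
ε/D = 0.11/135 = 8.15×10^-4
Swamee-Jain: f = 0.02266
h_f = f(L/D)V²/(2g) = 0.02266·(557/0.135)·0.7056²/(2·9.81) = 2.373 m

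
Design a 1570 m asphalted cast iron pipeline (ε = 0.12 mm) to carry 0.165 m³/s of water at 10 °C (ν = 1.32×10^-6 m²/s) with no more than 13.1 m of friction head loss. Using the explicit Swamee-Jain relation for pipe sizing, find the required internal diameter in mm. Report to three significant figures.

Swamee-Jain (Type III): D = 0.66·[ε^1.25·(LQ²/(gh_f))^4.75 + ν·Q^9.4·(L/(gh_f))^5.2]^0.04
LQ²/(gh_f) = 0.3326; L/(gh_f) = 12.22
Term 1 = ε^1.25·(…)^4.75 = 6.73×10^-8; Term 2 = ν·Q^9.4·(…)^5.2 = 2.61×10^-8
D = 0.66·(6.73×10^-8 + 2.61×10^-8)^0.04 = 0.3454 m = 345 mm
Check: V = 1.76 m/s, Re = 4.61×10^5, f = 0.01683, h_f = 12.1 m ≈ 13.1 m ✓

D ≈ 345 mm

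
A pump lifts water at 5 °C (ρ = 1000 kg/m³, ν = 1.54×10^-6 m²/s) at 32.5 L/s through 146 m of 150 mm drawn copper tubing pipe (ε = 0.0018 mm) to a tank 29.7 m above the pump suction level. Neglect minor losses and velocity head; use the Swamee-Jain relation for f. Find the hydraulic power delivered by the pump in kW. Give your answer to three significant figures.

P_hyd ≈ 10.3 kW

V = 4Q/(πD²) = 1.839 m/s; Re = 1.79×10^5; ε/D = 1.20×10^-5; f = 0.01597
h_f = f(L/D)V²/2g = 2.680 m
Total head H = z + h_f = 29.7 + 2.680 = 32.38 m
P_hyd = ρgQH = 1000·9.81·0.0325·32.38 = 10.32 kW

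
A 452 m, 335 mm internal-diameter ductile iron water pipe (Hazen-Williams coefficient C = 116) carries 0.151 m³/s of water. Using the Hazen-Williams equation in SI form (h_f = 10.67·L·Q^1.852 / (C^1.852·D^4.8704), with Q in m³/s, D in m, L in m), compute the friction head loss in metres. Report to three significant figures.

h_f = 10.67·452·0.151^1.852 / (116^1.852·0.335^4.8704) = 4.494 m

h_f ≈ 4.49 m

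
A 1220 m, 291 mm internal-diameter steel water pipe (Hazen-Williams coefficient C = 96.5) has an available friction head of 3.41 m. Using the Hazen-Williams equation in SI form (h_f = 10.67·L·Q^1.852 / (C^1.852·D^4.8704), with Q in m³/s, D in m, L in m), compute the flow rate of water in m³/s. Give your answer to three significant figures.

Q ≈ 0.0437 m³/s

Rearranging: Q = [h_f·C^1.852·D^4.8704 / (10.67·L)]^(1/1.852)
Q = [3.41·96.5^1.852·0.291^4.8704 / (10.67·1220)]^0.540 = 0.04372 m³/s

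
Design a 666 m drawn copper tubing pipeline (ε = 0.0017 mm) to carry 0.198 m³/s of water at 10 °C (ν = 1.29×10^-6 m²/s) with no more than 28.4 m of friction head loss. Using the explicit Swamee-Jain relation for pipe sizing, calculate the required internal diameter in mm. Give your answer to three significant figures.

Swamee-Jain (Type III): D = 0.66·[ε^1.25·(LQ²/(gh_f))^4.75 + ν·Q^9.4·(L/(gh_f))^5.2]^0.04
LQ²/(gh_f) = 0.09372; L/(gh_f) = 2.390
Term 1 = ε^1.25·(…)^4.75 = 8.02×10^-13; Term 2 = ν·Q^9.4·(…)^5.2 = 2.93×10^-11
D = 0.66·(8.02×10^-13 + 2.93×10^-11)^0.04 = 0.2504 m = 250 mm
Check: V = 4.02 m/s, Re = 7.80×10^5, f = 0.01225, h_f = 26.8 m ≈ 28.4 m ✓

D ≈ 250 mm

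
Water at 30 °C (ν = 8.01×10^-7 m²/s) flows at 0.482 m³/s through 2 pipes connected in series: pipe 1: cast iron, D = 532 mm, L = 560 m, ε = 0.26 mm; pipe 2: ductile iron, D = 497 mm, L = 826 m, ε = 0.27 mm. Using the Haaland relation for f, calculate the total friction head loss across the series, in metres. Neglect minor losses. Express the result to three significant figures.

H ≈ 13.3 m

Pipe 1: V = 2.168 m/s, Re = 1.44×10^6, ε/D = 4.89×10^-4, f = 0.01696, h_1 = f(L/D)V²/2g = 4.279 m
Pipe 2: V = 2.485 m/s, Re = 1.54×10^6, ε/D = 5.43×10^-4, f = 0.01732, h_2 = f(L/D)V²/2g = 9.057 m
Series → Q common, losses add: H = Σh = 13.34 m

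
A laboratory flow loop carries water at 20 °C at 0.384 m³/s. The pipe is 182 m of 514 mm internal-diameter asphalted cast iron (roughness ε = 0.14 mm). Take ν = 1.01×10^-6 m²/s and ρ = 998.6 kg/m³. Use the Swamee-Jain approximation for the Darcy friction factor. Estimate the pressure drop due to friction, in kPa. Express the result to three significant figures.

Δp ≈ 9.41 kPa

V = 4Q/(πD²) = 4·0.384/(π·0.514²) = 1.851 m/s
Re = VD/ν = 1.851·0.514/1.01×10^-6 = 9.42×10^5 → turbulent
ε/D = 0.14/514 = 2.72×10^-4
Swamee-Jain: f = 0.01555
h_f = f(L/D)V²/(2g) = 0.01555·(182/0.514)·1.851²/(2·9.81) = 0.9609 m
Δp = ρg·h_f = 998.6·9.81·0.9609 = 9.414 kPa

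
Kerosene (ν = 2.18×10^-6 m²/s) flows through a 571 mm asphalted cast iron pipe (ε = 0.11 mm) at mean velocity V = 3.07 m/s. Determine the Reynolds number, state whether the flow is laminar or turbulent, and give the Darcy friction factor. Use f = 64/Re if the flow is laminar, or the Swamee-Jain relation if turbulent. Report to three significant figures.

Re ≈ 8.04×10^5; turbulent; f ≈ 0.0149

Re = VD/ν = 3.070·0.571/2.18×10^-6 = 8.04×10^5
Re > 4000 → turbulent; ε/D = 1.93×10^-4
Swamee-Jain: f = 0.01489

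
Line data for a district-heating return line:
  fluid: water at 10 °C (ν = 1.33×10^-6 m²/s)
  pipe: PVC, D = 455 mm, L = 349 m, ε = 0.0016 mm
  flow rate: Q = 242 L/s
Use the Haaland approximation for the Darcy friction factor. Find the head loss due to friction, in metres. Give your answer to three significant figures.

h_f ≈ 1.13 m

V = 4Q/(πD²) = 4·0.242/(π·0.455²) = 1.488 m/s
Re = VD/ν = 1.488·0.455/1.33×10^-6 = 5.09×10^5 → turbulent
ε/D = 0.0016/455 = 3.52×10^-6
Haaland: f = 0.01306
h_f = f(L/D)V²/(2g) = 0.01306·(349/0.455)·1.488²/(2·9.81) = 1.131 m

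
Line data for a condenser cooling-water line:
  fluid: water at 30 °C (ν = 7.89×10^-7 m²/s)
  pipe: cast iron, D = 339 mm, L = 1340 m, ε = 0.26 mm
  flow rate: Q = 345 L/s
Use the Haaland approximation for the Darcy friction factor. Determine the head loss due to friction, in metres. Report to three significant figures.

V = 4Q/(πD²) = 4·0.345/(π·0.339²) = 3.822 m/s
Re = VD/ν = 3.822·0.339/7.89×10^-7 = 1.64×10^6 → turbulent
ε/D = 0.26/339 = 7.67×10^-4
Haaland: f = 0.01866
h_f = f(L/D)V²/(2g) = 0.01866·(1340/0.339)·3.822²/(2·9.81) = 54.93 m

h_f ≈ 54.9 m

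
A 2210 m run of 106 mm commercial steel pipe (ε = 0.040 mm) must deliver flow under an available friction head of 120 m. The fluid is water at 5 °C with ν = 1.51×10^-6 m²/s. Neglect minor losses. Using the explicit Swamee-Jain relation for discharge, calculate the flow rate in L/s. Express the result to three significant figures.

Swamee-Jain (Type II): Q = -0.965·√(gD⁵h_f/L)·ln[ε/(3.7D) + √(3.17ν²L/(gD³h_f))]
√(gD⁵h_f/L) = √(9.81·0.106⁵·120/2210) = 0.002670
ε/(3.7D) = 1.02×10^-4; √(3.17ν²L/(gD³h_f)) = 1.07×10^-4
Q = -0.965·0.002670·ln(2.087×10^-4) = 0.02183 m³/s
Check: V = 2.47 m/s, Re = 1.74×10^5, f = 0.01853, h_f = 121 m ≈ 120 m ✓

Q ≈ 21.8 L/s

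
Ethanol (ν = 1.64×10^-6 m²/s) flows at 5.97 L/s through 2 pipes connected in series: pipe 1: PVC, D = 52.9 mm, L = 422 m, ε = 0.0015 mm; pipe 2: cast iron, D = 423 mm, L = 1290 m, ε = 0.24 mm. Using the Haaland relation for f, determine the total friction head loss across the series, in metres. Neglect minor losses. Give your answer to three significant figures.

Pipe 1: V = 2.716 m/s, Re = 8.76×10^4, ε/D = 2.84×10^-5, f = 0.01843, h_1 = f(L/D)V²/2g = 55.29 m
Pipe 2: V = 0.04248 m/s, Re = 1.10×10^4, ε/D = 5.67×10^-4, f = 0.03086, h_2 = f(L/D)V²/2g = 0.008657 m
Series → Q common, losses add: H = Σh = 55.30 m

H ≈ 55.3 m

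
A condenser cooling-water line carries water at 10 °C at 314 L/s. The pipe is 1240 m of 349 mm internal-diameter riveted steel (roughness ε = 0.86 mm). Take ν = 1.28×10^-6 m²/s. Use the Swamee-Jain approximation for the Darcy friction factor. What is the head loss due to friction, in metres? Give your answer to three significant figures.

V = 4Q/(πD²) = 4·0.314/(π·0.349²) = 3.282 m/s
Re = VD/ν = 3.282·0.349/1.28×10^-6 = 8.95×10^5 → turbulent
ε/D = 0.86/349 = 0.00246
Swamee-Jain: f = 0.02503
h_f = f(L/D)V²/(2g) = 0.02503·(1240/0.349)·3.282²/(2·9.81) = 48.84 m

h_f ≈ 48.8 m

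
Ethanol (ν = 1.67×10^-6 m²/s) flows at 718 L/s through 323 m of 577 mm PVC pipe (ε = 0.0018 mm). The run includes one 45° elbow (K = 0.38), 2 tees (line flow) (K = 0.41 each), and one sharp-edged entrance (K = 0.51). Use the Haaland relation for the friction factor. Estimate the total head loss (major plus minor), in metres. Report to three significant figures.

H_L ≈ 3.18 m

V = 4Q/(πD²) = 2.746 m/s; V²/2g = 0.3843 m
Re = 9.49×10^5, ε/D = 3.12×10^-6 → f = 0.01174 (Haaland)
Major: h_f = f(L/D)·V²/2g = 0.01174·559.8·0.3843 = 2.525 m
Minor: ΣK = 1.71; h_m = ΣK·V²/2g = 0.6571 m
Total H_L = 2.525 + 0.6571 = 3.182 m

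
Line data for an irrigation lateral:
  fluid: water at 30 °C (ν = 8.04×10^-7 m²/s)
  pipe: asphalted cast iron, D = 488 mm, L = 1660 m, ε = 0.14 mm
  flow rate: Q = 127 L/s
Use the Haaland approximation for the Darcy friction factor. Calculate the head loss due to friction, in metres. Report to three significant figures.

V = 4Q/(πD²) = 4·0.127/(π·0.488²) = 0.6790 m/s
Re = VD/ν = 0.6790·0.488/8.04×10^-7 = 4.12×10^5 → turbulent
ε/D = 0.14/488 = 2.87×10^-4
Haaland: f = 0.01627
h_f = f(L/D)V²/(2g) = 0.01627·(1660/0.488)·0.6790²/(2·9.81) = 1.301 m

h_f ≈ 1.30 m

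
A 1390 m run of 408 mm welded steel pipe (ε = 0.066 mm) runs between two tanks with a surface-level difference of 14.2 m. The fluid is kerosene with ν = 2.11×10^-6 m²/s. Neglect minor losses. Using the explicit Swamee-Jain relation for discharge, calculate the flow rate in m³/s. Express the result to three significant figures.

Swamee-Jain (Type II): Q = -0.965·√(gD⁵h_f/L)·ln[ε/(3.7D) + √(3.17ν²L/(gD³h_f))]
√(gD⁵h_f/L) = √(9.81·0.408⁵·14.2/1390) = 0.03366
ε/(3.7D) = 4.37×10^-5; √(3.17ν²L/(gD³h_f)) = 4.55×10^-5
Q = -0.965·0.03366·ln(8.926×10^-5) = 0.3029 m³/s
Check: V = 2.32 m/s, Re = 4.48×10^5, f = 0.01530, h_f = 14.3 m ≈ 14.2 m ✓

Q ≈ 0.303 m³/s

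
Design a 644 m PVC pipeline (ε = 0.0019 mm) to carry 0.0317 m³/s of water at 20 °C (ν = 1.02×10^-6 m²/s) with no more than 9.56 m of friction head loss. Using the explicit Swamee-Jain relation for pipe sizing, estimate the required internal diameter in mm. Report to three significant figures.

D ≈ 155 mm

Swamee-Jain (Type III): D = 0.66·[ε^1.25·(LQ²/(gh_f))^4.75 + ν·Q^9.4·(L/(gh_f))^5.2]^0.04
LQ²/(gh_f) = 0.006900; L/(gh_f) = 6.867
Term 1 = ε^1.25·(…)^4.75 = 3.83×10^-18; Term 2 = ν·Q^9.4·(…)^5.2 = 1.86×10^-16
D = 0.66·(3.83×10^-18 + 1.86×10^-16)^0.04 = 0.1551 m = 155 mm
Check: V = 1.68 m/s, Re = 2.55×10^5, f = 0.01495, h_f = 8.90 m ≈ 9.56 m ✓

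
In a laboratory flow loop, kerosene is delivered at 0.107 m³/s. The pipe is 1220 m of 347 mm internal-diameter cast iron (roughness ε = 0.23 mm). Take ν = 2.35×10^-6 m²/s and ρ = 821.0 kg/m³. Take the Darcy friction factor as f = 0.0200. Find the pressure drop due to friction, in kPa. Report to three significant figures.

V = 4Q/(πD²) = 4·0.107/(π·0.347²) = 1.131 m/s
h_f = f(L/D)V²/(2g) = 0.02000·(1220/0.347)·1.131²/(2·9.81) = 4.588 m
Δp = ρg·h_f = 821.0·9.81·4.588 = 36.95 kPa

Δp ≈ 37.0 kPa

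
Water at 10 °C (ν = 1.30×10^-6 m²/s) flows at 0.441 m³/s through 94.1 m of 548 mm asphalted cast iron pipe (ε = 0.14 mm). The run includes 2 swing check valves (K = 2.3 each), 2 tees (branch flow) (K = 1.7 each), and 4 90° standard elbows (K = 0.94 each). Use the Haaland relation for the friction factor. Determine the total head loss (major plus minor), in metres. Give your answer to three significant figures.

V = 4Q/(πD²) = 1.870 m/s; V²/2g = 0.1782 m
Re = 7.88×10^5, ε/D = 2.55×10^-4 → f = 0.01535 (Haaland)
Major: h_f = f(L/D)·V²/2g = 0.01535·171.7·0.1782 = 0.4697 m
Minor: ΣK = 11.8; h_m = ΣK·V²/2g = 2.095 m
Total H_L = 0.4697 + 2.095 = 2.565 m

H_L ≈ 2.57 m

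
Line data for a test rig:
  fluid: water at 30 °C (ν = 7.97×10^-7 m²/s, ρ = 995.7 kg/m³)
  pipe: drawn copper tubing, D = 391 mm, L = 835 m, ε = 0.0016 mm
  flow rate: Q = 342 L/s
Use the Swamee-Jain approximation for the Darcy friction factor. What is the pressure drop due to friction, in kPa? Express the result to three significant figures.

Δp ≈ 95.8 kPa

V = 4Q/(πD²) = 4·0.342/(π·0.391²) = 2.848 m/s
Re = VD/ν = 2.848·0.391/7.97×10^-7 = 1.40×10^6 → turbulent
ε/D = 0.0016/391 = 4.09×10^-6
Swamee-Jain: f = 0.01111
h_f = f(L/D)V²/(2g) = 0.01111·(835/0.391)·2.848²/(2·9.81) = 9.808 m
Δp = ρg·h_f = 995.7·9.81·9.808 = 95.80 kPa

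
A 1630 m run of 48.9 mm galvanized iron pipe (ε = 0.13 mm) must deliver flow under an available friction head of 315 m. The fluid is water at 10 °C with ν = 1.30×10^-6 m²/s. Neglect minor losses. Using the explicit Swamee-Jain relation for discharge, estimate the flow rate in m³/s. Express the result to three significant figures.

Q ≈ 0.00495 m³/s

Swamee-Jain (Type II): Q = -0.965·√(gD⁵h_f/L)·ln[ε/(3.7D) + √(3.17ν²L/(gD³h_f))]
√(gD⁵h_f/L) = √(9.81·0.0489⁵·315/1630) = 7.281×10^-4
ε/(3.7D) = 7.19×10^-4; √(3.17ν²L/(gD³h_f)) = 1.55×10^-4
Q = -0.965·7.281×10^-4·ln(8.740×10^-4) = 0.004948 m³/s
Check: V = 2.63 m/s, Re = 9.91×10^4, f = 0.02696, h_f = 318 m ≈ 315 m ✓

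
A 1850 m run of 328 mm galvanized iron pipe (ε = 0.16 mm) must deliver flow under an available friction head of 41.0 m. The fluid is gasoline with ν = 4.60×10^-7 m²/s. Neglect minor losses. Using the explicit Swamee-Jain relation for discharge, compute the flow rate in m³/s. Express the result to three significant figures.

Q ≈ 0.246 m³/s

Swamee-Jain (Type II): Q = -0.965·√(gD⁵h_f/L)·ln[ε/(3.7D) + √(3.17ν²L/(gD³h_f))]
√(gD⁵h_f/L) = √(9.81·0.328⁵·41.0/1850) = 0.02873
ε/(3.7D) = 1.32×10^-4; √(3.17ν²L/(gD³h_f)) = 9.35×10^-6
Q = -0.965·0.02873·ln(1.412×10^-4) = 0.2458 m³/s
Check: V = 2.91 m/s, Re = 2.07×10^6, f = 0.01693, h_f = 41.2 m ≈ 41.0 m ✓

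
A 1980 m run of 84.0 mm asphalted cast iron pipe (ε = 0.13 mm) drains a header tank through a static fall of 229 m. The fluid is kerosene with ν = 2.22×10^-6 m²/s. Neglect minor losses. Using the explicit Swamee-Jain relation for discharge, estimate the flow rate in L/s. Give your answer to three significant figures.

Q ≈ 15.7 L/s

Swamee-Jain (Type II): Q = -0.965·√(gD⁵h_f/L)·ln[ε/(3.7D) + √(3.17ν²L/(gD³h_f))]
√(gD⁵h_f/L) = √(9.81·0.0840⁵·229/1980) = 0.002178
ε/(3.7D) = 4.18×10^-4; √(3.17ν²L/(gD³h_f)) = 1.52×10^-4
Q = -0.965·0.002178·ln(5.707×10^-4) = 0.01570 m³/s
Check: V = 2.83 m/s, Re = 1.07×10^5, f = 0.02396, h_f = 231 m ≈ 229 m ✓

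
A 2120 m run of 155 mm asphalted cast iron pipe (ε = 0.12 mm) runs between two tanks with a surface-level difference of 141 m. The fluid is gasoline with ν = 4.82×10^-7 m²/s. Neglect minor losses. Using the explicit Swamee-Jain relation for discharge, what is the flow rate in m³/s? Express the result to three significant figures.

Q ≈ 0.0619 m³/s

Swamee-Jain (Type II): Q = -0.965·√(gD⁵h_f/L)·ln[ε/(3.7D) + √(3.17ν²L/(gD³h_f))]
√(gD⁵h_f/L) = √(9.81·0.155⁵·141/2120) = 0.007640
ε/(3.7D) = 2.09×10^-4; √(3.17ν²L/(gD³h_f)) = 1.74×10^-5
Q = -0.965·0.007640·ln(2.267×10^-4) = 0.06187 m³/s
Check: V = 3.28 m/s, Re = 1.05×10^6, f = 0.01891, h_f = 142 m ≈ 141 m ✓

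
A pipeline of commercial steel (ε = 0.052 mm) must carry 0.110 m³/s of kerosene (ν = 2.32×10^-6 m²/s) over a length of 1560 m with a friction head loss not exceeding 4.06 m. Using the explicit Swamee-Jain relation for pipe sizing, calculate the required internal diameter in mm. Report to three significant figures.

Swamee-Jain (Type III): D = 0.66·[ε^1.25·(LQ²/(gh_f))^4.75 + ν·Q^9.4·(L/(gh_f))^5.2]^0.04
LQ²/(gh_f) = 0.4739; L/(gh_f) = 39.17
Term 1 = ε^1.25·(…)^4.75 = 1.27×10^-7; Term 2 = ν·Q^9.4·(…)^5.2 = 4.34×10^-7
D = 0.66·(1.27×10^-7 + 4.34×10^-7)^0.04 = 0.3711 m = 371 mm
Check: V = 1.02 m/s, Re = 1.63×10^5, f = 0.01723, h_f = 3.82 m ≈ 4.06 m ✓

D ≈ 371 mm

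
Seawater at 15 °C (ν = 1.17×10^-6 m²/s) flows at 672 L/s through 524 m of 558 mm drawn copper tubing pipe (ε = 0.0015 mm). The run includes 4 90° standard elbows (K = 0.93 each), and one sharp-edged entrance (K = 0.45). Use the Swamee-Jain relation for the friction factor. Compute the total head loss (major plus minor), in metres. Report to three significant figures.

V = 4Q/(πD²) = 2.748 m/s; V²/2g = 0.3849 m
Re = 1.31×10^6, ε/D = 2.69×10^-6 → f = 0.01118 (Swamee-Jain)
Major: h_f = f(L/D)·V²/2g = 0.01118·939.1·0.3849 = 4.039 m
Minor: ΣK = 4.17; h_m = ΣK·V²/2g = 1.605 m
Total H_L = 4.039 + 1.605 = 5.644 m

H_L ≈ 5.64 m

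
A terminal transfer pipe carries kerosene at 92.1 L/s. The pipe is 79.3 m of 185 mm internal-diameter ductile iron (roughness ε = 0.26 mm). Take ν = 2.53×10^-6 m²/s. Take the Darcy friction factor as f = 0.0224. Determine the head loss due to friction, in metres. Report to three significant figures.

V = 4Q/(πD²) = 4·0.0921/(π·0.185²) = 3.426 m/s
h_f = f(L/D)V²/(2g) = 0.02240·(79.3/0.185)·3.426²/(2·9.81) = 5.745 m

h_f ≈ 5.75 m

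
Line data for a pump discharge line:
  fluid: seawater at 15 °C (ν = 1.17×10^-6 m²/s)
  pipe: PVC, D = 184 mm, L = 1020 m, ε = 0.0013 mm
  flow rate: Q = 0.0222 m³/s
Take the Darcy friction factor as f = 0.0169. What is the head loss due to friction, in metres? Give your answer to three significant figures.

h_f ≈ 3.33 m

V = 4Q/(πD²) = 4·0.0222/(π·0.184²) = 0.8349 m/s
h_f = f(L/D)V²/(2g) = 0.01690·(1020/0.184)·0.8349²/(2·9.81) = 3.328 m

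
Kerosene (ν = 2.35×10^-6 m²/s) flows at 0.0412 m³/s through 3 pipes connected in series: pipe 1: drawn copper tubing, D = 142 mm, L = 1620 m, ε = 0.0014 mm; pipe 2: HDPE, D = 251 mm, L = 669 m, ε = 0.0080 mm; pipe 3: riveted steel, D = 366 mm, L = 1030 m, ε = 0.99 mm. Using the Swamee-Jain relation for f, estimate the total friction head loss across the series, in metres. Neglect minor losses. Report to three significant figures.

Pipe 1: V = 2.602 m/s, Re = 1.57×10^5, ε/D = 9.86×10^-6, f = 0.01637, h_1 = f(L/D)V²/2g = 64.41 m
Pipe 2: V = 0.8326 m/s, Re = 8.89×10^4, ε/D = 3.19×10^-5, f = 0.01849, h_2 = f(L/D)V²/2g = 1.741 m
Pipe 3: V = 0.3916 m/s, Re = 6.10×10^4, ε/D = 0.00270, f = 0.02789, h_3 = f(L/D)V²/2g = 0.6135 m
Series → Q common, losses add: H = Σh = 66.76 m

H ≈ 66.8 m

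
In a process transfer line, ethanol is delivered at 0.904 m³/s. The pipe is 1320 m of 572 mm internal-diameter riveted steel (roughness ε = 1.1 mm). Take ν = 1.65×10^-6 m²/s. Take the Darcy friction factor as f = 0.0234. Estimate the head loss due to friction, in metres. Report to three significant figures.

h_f ≈ 34.1 m

V = 4Q/(πD²) = 4·0.904/(π·0.572²) = 3.518 m/s
h_f = f(L/D)V²/(2g) = 0.02340·(1320/0.572)·3.518²/(2·9.81) = 34.06 m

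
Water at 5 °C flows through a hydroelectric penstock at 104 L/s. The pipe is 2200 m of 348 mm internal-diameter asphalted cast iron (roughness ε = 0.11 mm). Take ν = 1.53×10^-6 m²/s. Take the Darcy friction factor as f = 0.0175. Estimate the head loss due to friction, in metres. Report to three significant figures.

h_f ≈ 6.74 m

V = 4Q/(πD²) = 4·0.104/(π·0.348²) = 1.093 m/s
h_f = f(L/D)V²/(2g) = 0.01750·(2200/0.348)·1.093²/(2·9.81) = 6.741 m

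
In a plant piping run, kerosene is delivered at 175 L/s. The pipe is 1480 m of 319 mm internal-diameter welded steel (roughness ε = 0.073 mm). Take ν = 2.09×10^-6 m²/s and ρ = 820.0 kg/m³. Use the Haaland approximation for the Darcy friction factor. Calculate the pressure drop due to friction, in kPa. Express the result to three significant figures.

V = 4Q/(πD²) = 4·0.175/(π·0.319²) = 2.190 m/s
Re = VD/ν = 2.190·0.319/2.09×10^-6 = 3.34×10^5 → turbulent
ε/D = 0.073/319 = 2.29×10^-4
Haaland: f = 0.01611
h_f = f(L/D)V²/(2g) = 0.01611·(1480/0.319)·2.190²/(2·9.81) = 18.26 m
Δp = ρg·h_f = 820.0·9.81·18.26 = 146.9 kPa

Δp ≈ 147 kPa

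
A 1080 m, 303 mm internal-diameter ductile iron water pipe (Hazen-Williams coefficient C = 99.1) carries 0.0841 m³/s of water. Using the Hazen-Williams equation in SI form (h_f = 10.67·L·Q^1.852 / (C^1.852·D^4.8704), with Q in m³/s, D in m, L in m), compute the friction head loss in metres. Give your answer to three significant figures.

h_f ≈ 7.93 m

h_f = 10.67·1080·0.0841^1.852 / (99.1^1.852·0.303^4.8704) = 7.928 m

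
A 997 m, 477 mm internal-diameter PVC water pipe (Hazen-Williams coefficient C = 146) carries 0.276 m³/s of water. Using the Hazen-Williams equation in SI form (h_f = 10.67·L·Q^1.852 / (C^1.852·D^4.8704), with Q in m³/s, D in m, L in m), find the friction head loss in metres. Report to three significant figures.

h_f = 10.67·997·0.276^1.852 / (146^1.852·0.477^4.8704) = 3.538 m

h_f ≈ 3.54 m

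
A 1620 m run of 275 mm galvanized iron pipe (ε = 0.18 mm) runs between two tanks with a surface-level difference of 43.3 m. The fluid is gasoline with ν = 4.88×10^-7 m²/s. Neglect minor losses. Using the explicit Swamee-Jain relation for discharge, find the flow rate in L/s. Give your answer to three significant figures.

Q ≈ 168 L/s

Swamee-Jain (Type II): Q = -0.965·√(gD⁵h_f/L)·ln[ε/(3.7D) + √(3.17ν²L/(gD³h_f))]
√(gD⁵h_f/L) = √(9.81·0.275⁵·43.3/1620) = 0.02031
ε/(3.7D) = 1.77×10^-4; √(3.17ν²L/(gD³h_f)) = 1.18×10^-5
Q = -0.965·0.02031·ln(1.887×10^-4) = 0.1681 m³/s
Check: V = 2.83 m/s, Re = 1.59×10^6, f = 0.01810, h_f = 43.5 m ≈ 43.3 m ✓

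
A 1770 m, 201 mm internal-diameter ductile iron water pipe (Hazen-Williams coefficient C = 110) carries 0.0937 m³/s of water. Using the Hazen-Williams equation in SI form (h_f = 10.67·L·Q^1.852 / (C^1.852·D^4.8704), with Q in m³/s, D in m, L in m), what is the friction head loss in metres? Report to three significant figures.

h_f ≈ 96.6 m

h_f = 10.67·1770·0.0937^1.852 / (110^1.852·0.201^4.8704) = 96.57 m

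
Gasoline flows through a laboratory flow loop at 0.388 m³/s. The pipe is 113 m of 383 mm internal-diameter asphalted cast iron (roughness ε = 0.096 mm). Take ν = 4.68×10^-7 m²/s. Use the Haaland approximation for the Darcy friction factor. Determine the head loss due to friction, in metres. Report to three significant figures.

h_f ≈ 2.51 m

V = 4Q/(πD²) = 4·0.388/(π·0.383²) = 3.368 m/s
Re = VD/ν = 3.368·0.383/4.68×10^-7 = 2.76×10^6 → turbulent
ε/D = 0.096/383 = 2.51×10^-4
Haaland: f = 0.01469
h_f = f(L/D)V²/(2g) = 0.01469·(113/0.383)·3.368²/(2·9.81) = 2.505 m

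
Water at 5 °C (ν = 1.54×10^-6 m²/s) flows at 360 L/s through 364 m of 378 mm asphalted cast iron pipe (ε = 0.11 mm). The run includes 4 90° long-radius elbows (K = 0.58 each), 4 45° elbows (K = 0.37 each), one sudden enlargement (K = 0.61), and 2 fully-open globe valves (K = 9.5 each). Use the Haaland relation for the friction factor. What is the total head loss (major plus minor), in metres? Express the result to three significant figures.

V = 4Q/(πD²) = 3.208 m/s; V²/2g = 0.5245 m
Re = 7.87×10^5, ε/D = 2.91×10^-4 → f = 0.01568 (Haaland)
Major: h_f = f(L/D)·V²/2g = 0.01568·963.0·0.5245 = 7.919 m
Minor: ΣK = 23.4; h_m = ΣK·V²/2g = 12.28 m
Total H_L = 7.919 + 12.28 = 20.20 m

H_L ≈ 20.2 m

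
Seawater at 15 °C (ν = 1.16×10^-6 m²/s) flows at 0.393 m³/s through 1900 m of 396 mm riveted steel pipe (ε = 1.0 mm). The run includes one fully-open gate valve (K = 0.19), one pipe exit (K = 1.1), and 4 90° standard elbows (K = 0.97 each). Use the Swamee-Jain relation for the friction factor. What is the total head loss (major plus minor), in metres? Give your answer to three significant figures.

V = 4Q/(πD²) = 3.191 m/s; V²/2g = 0.5190 m
Re = 1.09×10^6, ε/D = 0.00253 → f = 0.02515 (Swamee-Jain)
Major: h_f = f(L/D)·V²/2g = 0.02515·4798·0.5190 = 62.63 m
Minor: ΣK = 5.17; h_m = ΣK·V²/2g = 2.683 m
Total H_L = 62.63 + 2.683 = 65.31 m

H_L ≈ 65.3 m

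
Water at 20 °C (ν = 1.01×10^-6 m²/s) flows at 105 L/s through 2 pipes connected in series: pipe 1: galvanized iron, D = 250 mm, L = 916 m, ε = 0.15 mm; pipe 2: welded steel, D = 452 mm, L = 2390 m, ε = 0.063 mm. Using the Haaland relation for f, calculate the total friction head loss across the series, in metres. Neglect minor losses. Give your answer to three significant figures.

H ≈ 17.3 m

Pipe 1: V = 2.139 m/s, Re = 5.29×10^5, ε/D = 6.00×10^-4, f = 0.01815, h_1 = f(L/D)V²/2g = 15.50 m
Pipe 2: V = 0.6544 m/s, Re = 2.93×10^5, ε/D = 1.39×10^-4, f = 0.01562, h_2 = f(L/D)V²/2g = 1.802 m
Series → Q common, losses add: H = Σh = 17.31 m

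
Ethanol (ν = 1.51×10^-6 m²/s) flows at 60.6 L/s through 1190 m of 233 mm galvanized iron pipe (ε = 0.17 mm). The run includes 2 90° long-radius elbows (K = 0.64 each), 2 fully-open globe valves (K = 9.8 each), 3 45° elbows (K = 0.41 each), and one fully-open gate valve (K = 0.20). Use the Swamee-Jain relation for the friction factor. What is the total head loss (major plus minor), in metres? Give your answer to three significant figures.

V = 4Q/(πD²) = 1.421 m/s; V²/2g = 0.1030 m
Re = 2.19×10^5, ε/D = 7.30×10^-4 → f = 0.01992 (Swamee-Jain)
Major: h_f = f(L/D)·V²/2g = 0.01992·5107·0.1030 = 10.47 m
Minor: ΣK = 22.3; h_m = ΣK·V²/2g = 2.297 m
Total H_L = 10.47 + 2.297 = 12.77 m

H_L ≈ 12.8 m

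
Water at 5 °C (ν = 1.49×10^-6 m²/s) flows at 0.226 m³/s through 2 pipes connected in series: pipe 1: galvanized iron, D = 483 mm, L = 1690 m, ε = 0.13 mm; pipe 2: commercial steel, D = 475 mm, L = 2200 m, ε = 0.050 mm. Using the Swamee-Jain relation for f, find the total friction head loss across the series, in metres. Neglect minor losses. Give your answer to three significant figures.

Pipe 1: V = 1.233 m/s, Re = 4.00×10^5, ε/D = 2.69×10^-4, f = 0.01641, h_1 = f(L/D)V²/2g = 4.452 m
Pipe 2: V = 1.275 m/s, Re = 4.07×10^5, ε/D = 1.05×10^-4, f = 0.01489, h_2 = f(L/D)V²/2g = 5.716 m
Series → Q common, losses add: H = Σh = 10.17 m

H ≈ 10.2 m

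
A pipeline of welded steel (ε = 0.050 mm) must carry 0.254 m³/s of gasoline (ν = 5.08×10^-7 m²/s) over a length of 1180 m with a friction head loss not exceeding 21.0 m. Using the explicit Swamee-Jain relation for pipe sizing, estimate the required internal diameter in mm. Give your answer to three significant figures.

D ≈ 336 mm

Swamee-Jain (Type III): D = 0.66·[ε^1.25·(LQ²/(gh_f))^4.75 + ν·Q^9.4·(L/(gh_f))^5.2]^0.04
LQ²/(gh_f) = 0.3695; L/(gh_f) = 5.728
Term 1 = ε^1.25·(…)^4.75 = 3.72×10^-8; Term 2 = ν·Q^9.4·(…)^5.2 = 1.13×10^-8
D = 0.66·(3.72×10^-8 + 1.13×10^-8)^0.04 = 0.3365 m = 336 mm
Check: V = 2.86 m/s, Re = 1.89×10^6, f = 0.01368, h_f = 19.9 m ≈ 21.0 m ✓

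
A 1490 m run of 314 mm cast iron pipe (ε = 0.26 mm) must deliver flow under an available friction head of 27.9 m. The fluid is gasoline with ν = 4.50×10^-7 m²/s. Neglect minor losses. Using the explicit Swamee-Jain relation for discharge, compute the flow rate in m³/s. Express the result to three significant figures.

Q ≈ 0.191 m³/s

Swamee-Jain (Type II): Q = -0.965·√(gD⁵h_f/L)·ln[ε/(3.7D) + √(3.17ν²L/(gD³h_f))]
√(gD⁵h_f/L) = √(9.81·0.314⁵·27.9/1490) = 0.02368
ε/(3.7D) = 2.24×10^-4; √(3.17ν²L/(gD³h_f)) = 1.06×10^-5
Q = -0.965·0.02368·ln(2.344×10^-4) = 0.1910 m³/s
Check: V = 2.47 m/s, Re = 1.72×10^6, f = 0.01904, h_f = 28.0 m ≈ 27.9 m ✓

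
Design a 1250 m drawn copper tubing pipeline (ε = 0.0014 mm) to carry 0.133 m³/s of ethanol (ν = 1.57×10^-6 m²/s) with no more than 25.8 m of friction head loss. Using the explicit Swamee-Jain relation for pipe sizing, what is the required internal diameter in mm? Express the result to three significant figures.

Swamee-Jain (Type III): D = 0.66·[ε^1.25·(LQ²/(gh_f))^4.75 + ν·Q^9.4·(L/(gh_f))^5.2]^0.04
LQ²/(gh_f) = 0.08736; L/(gh_f) = 4.939
Term 1 = ε^1.25·(…)^4.75 = 4.51×10^-13; Term 2 = ν·Q^9.4·(…)^5.2 = 3.69×10^-11
D = 0.66·(4.51×10^-13 + 3.69×10^-11)^0.04 = 0.2526 m = 253 mm
Check: V = 2.65 m/s, Re = 4.27×10^5, f = 0.01355, h_f = 24.1 m ≈ 25.8 m ✓

D ≈ 253 mm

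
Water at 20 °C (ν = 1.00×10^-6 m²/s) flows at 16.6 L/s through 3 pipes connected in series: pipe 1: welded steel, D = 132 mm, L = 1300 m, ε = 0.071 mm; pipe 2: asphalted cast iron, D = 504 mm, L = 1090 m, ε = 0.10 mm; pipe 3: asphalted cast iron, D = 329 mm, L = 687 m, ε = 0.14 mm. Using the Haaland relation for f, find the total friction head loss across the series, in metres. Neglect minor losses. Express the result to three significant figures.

H ≈ 14.3 m

Pipe 1: V = 1.213 m/s, Re = 1.60×10^5, ε/D = 5.38×10^-4, f = 0.01921, h_1 = f(L/D)V²/2g = 14.19 m
Pipe 2: V = 0.08321 m/s, Re = 4.19×10^4, ε/D = 1.98×10^-4, f = 0.02209, h_2 = f(L/D)V²/2g = 0.01686 m
Pipe 3: V = 0.1953 m/s, Re = 6.42×10^4, ε/D = 4.26×10^-4, f = 0.02110, h_3 = f(L/D)V²/2g = 0.08563 m
Series → Q common, losses add: H = Σh = 14.29 m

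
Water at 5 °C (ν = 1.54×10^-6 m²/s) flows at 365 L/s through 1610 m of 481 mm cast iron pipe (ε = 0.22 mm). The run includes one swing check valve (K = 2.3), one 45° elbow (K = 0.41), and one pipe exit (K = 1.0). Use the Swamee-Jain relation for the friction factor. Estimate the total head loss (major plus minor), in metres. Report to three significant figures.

V = 4Q/(πD²) = 2.009 m/s; V²/2g = 0.2056 m
Re = 6.27×10^5, ε/D = 4.57×10^-4 → f = 0.01731 (Swamee-Jain)
Major: h_f = f(L/D)·V²/2g = 0.01731·3347·0.2056 = 11.92 m
Minor: ΣK = 3.71; h_m = ΣK·V²/2g = 0.7630 m
Total H_L = 11.92 + 0.7630 = 12.68 m

H_L ≈ 12.7 m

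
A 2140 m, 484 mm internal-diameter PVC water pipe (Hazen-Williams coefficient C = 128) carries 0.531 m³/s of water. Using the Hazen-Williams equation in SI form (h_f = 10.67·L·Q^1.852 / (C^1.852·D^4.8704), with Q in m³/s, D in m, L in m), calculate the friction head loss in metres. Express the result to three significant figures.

h_f ≈ 30.3 m

h_f = 10.67·2140·0.531^1.852 / (128^1.852·0.484^4.8704) = 30.33 m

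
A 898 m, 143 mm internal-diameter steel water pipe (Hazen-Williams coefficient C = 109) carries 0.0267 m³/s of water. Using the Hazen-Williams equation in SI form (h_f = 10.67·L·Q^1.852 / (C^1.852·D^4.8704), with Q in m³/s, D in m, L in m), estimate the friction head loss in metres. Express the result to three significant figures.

h_f = 10.67·898·0.0267^1.852 / (109^1.852·0.143^4.8704) = 25.58 m

h_f ≈ 25.6 m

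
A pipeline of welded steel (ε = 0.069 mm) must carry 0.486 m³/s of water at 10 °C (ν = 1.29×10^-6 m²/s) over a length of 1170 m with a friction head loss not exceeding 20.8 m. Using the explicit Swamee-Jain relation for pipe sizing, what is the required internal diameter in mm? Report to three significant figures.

Swamee-Jain (Type III): D = 0.66·[ε^1.25·(LQ²/(gh_f))^4.75 + ν·Q^9.4·(L/(gh_f))^5.2]^0.04
LQ²/(gh_f) = 1.354; L/(gh_f) = 5.734
Term 1 = ε^1.25·(…)^4.75 = 2.66×10^-5; Term 2 = ν·Q^9.4·(…)^5.2 = 1.29×10^-5
D = 0.66·(2.66×10^-5 + 1.29×10^-5)^0.04 = 0.4399 m = 440 mm
Check: V = 3.20 m/s, Re = 1.09×10^6, f = 0.01419, h_f = 19.7 m ≈ 20.8 m ✓

D ≈ 440 mm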